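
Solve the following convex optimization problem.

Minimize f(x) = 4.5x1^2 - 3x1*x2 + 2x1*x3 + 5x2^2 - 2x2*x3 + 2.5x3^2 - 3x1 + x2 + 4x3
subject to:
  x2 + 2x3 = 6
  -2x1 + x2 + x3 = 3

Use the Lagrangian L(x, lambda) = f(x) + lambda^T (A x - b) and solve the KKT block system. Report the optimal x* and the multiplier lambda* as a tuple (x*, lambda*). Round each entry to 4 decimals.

Form the Lagrangian:
  L(x, lambda) = (1/2) x^T Q x + c^T x + lambda^T (A x - b)
Stationarity (grad_x L = 0): Q x + c + A^T lambda = 0.
Primal feasibility: A x = b.

This gives the KKT block system:
  [ Q   A^T ] [ x     ]   [-c ]
  [ A    0  ] [ lambda ] = [ b ]

Solving the linear system:
  x*      = (0.291, 1.164, 2.418)
  lambda* = (-7.4127, 0.4815)
  f(x*)   = 26.4974

x* = (0.291, 1.164, 2.418), lambda* = (-7.4127, 0.4815)


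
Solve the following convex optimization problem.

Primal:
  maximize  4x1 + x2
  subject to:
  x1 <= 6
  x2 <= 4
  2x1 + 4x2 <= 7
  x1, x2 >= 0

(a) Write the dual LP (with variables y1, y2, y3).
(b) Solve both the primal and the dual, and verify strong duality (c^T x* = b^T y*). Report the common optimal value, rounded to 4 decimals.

The standard primal-dual pair for 'max c^T x s.t. A x <= b, x >= 0' is:
  Dual:  min b^T y  s.t.  A^T y >= c,  y >= 0.

So the dual LP is:
  minimize  6y1 + 4y2 + 7y3
  subject to:
    y1 + 2y3 >= 4
    y2 + 4y3 >= 1
    y1, y2, y3 >= 0

Solving the primal: x* = (3.5, 0).
  primal value c^T x* = 14.
Solving the dual: y* = (0, 0, 2).
  dual value b^T y* = 14.
Strong duality: c^T x* = b^T y*. Confirmed.

14


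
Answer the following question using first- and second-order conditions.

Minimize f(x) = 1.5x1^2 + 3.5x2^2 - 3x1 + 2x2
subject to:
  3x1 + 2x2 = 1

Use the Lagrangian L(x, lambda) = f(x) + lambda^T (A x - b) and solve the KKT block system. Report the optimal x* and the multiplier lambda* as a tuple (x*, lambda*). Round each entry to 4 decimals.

Form the Lagrangian:
  L(x, lambda) = (1/2) x^T Q x + c^T x + lambda^T (A x - b)
Stationarity (grad_x L = 0): Q x + c + A^T lambda = 0.
Primal feasibility: A x = b.

This gives the KKT block system:
  [ Q   A^T ] [ x     ]   [-c ]
  [ A    0  ] [ lambda ] = [ b ]

Solving the linear system:
  x*      = (0.6, -0.4)
  lambda* = (0.4)
  f(x*)   = -1.5

x* = (0.6, -0.4), lambda* = (0.4)


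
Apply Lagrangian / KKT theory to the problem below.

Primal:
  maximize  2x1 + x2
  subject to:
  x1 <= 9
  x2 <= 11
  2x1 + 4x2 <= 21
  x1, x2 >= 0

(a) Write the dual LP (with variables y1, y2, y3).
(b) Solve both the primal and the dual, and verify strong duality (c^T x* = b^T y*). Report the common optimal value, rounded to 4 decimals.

The standard primal-dual pair for 'max c^T x s.t. A x <= b, x >= 0' is:
  Dual:  min b^T y  s.t.  A^T y >= c,  y >= 0.

So the dual LP is:
  minimize  9y1 + 11y2 + 21y3
  subject to:
    y1 + 2y3 >= 2
    y2 + 4y3 >= 1
    y1, y2, y3 >= 0

Solving the primal: x* = (9, 0.75).
  primal value c^T x* = 18.75.
Solving the dual: y* = (1.5, 0, 0.25).
  dual value b^T y* = 18.75.
Strong duality: c^T x* = b^T y*. Confirmed.

18.75


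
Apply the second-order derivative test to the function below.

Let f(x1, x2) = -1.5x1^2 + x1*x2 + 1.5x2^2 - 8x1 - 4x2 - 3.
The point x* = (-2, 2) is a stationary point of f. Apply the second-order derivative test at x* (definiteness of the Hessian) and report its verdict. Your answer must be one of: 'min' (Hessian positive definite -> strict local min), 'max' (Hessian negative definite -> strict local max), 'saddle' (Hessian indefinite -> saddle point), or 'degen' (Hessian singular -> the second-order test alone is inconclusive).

Compute the Hessian H = grad^2 f:
  H = [[-3, 1], [1, 3]]
Verify stationarity: grad f(x*) = H x* + g = (0, 0).
Eigenvalues of H: -3.1623, 3.1623.
Eigenvalues have mixed signs, so H is indefinite -> x* is a saddle point.

saddle


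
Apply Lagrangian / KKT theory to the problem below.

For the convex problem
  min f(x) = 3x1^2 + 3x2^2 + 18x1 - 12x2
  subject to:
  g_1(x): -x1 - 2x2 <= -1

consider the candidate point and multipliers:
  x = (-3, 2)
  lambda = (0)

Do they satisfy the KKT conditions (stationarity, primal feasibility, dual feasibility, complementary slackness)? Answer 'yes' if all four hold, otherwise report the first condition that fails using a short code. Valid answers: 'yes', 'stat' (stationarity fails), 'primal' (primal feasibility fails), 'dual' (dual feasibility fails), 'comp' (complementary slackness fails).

Gradient of f: grad f(x) = Q x + c = (0, 0)
Constraint values g_i(x) = a_i^T x - b_i:
  g_1((-3, 2)) = 0
Stationarity residual: grad f(x) + sum_i lambda_i a_i = (0, 0)
  -> stationarity OK
Primal feasibility (all g_i <= 0): OK
Dual feasibility (all lambda_i >= 0): OK
Complementary slackness (lambda_i * g_i(x) = 0 for all i): OK

Verdict: yes, KKT holds.

yes


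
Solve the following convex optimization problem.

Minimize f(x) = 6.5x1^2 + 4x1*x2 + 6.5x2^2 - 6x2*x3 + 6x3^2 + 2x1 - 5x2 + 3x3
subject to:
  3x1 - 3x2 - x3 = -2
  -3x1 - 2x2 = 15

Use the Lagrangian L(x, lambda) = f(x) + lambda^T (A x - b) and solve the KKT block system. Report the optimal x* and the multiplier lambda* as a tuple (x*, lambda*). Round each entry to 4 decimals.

Form the Lagrangian:
  L(x, lambda) = (1/2) x^T Q x + c^T x + lambda^T (A x - b)
Stationarity (grad_x L = 0): Q x + c + A^T lambda = 0.
Primal feasibility: A x = b.

This gives the KKT block system:
  [ Q   A^T ] [ x     ]   [-c ]
  [ A    0  ] [ lambda ] = [ b ]

Solving the linear system:
  x*      = (-3.4647, -2.3029, -1.4856)
  lambda* = (-1.0095, -18.4273)
  f(x*)   = 137.259

x* = (-3.4647, -2.3029, -1.4856), lambda* = (-1.0095, -18.4273)


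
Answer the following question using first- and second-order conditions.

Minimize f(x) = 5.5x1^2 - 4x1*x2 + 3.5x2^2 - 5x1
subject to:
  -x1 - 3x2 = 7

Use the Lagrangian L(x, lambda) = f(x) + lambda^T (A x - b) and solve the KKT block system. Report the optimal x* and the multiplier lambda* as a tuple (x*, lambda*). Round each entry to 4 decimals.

Form the Lagrangian:
  L(x, lambda) = (1/2) x^T Q x + c^T x + lambda^T (A x - b)
Stationarity (grad_x L = 0): Q x + c + A^T lambda = 0.
Primal feasibility: A x = b.

This gives the KKT block system:
  [ Q   A^T ] [ x     ]   [-c ]
  [ A    0  ] [ lambda ] = [ b ]

Solving the linear system:
  x*      = (-0.6769, -2.1077)
  lambda* = (-4.0154)
  f(x*)   = 15.7462

x* = (-0.6769, -2.1077), lambda* = (-4.0154)


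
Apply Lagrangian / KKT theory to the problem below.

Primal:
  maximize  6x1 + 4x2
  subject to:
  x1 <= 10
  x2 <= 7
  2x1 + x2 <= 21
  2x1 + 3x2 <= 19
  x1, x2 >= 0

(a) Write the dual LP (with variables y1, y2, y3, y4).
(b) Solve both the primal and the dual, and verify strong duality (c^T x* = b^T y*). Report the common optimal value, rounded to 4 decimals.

The standard primal-dual pair for 'max c^T x s.t. A x <= b, x >= 0' is:
  Dual:  min b^T y  s.t.  A^T y >= c,  y >= 0.

So the dual LP is:
  minimize  10y1 + 7y2 + 21y3 + 19y4
  subject to:
    y1 + 2y3 + 2y4 >= 6
    y2 + y3 + 3y4 >= 4
    y1, y2, y3, y4 >= 0

Solving the primal: x* = (9.5, 0).
  primal value c^T x* = 57.
Solving the dual: y* = (0, 0, 0, 3).
  dual value b^T y* = 57.
Strong duality: c^T x* = b^T y*. Confirmed.

57


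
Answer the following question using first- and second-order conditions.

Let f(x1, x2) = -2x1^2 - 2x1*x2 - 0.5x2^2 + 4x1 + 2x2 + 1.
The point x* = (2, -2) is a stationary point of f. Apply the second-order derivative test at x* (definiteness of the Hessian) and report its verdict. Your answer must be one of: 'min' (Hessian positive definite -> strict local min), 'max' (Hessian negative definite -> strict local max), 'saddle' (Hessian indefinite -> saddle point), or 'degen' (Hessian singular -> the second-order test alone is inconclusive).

Compute the Hessian H = grad^2 f:
  H = [[-4, -2], [-2, -1]]
Verify stationarity: grad f(x*) = H x* + g = (0, 0).
Eigenvalues of H: -5, 0.
H has a zero eigenvalue (singular; negative semidefinite but not definite), so H is neither positive definite, negative definite, nor indefinite. The second-order test alone is inconclusive -> degen.
(Indeed, f is constant along the null direction of H through x*, so x* is not a strict local extremum.)

degen


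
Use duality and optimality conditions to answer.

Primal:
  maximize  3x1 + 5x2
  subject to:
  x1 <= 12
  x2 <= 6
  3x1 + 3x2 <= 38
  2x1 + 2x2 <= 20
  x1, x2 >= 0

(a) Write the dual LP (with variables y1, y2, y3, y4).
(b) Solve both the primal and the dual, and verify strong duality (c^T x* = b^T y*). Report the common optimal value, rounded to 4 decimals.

The standard primal-dual pair for 'max c^T x s.t. A x <= b, x >= 0' is:
  Dual:  min b^T y  s.t.  A^T y >= c,  y >= 0.

So the dual LP is:
  minimize  12y1 + 6y2 + 38y3 + 20y4
  subject to:
    y1 + 3y3 + 2y4 >= 3
    y2 + 3y3 + 2y4 >= 5
    y1, y2, y3, y4 >= 0

Solving the primal: x* = (4, 6).
  primal value c^T x* = 42.
Solving the dual: y* = (0, 2, 0, 1.5).
  dual value b^T y* = 42.
Strong duality: c^T x* = b^T y*. Confirmed.

42


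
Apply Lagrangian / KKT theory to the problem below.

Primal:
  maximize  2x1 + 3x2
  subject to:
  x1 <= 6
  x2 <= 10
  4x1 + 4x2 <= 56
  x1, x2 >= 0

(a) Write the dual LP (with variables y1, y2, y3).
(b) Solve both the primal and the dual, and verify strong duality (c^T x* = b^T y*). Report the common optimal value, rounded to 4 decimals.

The standard primal-dual pair for 'max c^T x s.t. A x <= b, x >= 0' is:
  Dual:  min b^T y  s.t.  A^T y >= c,  y >= 0.

So the dual LP is:
  minimize  6y1 + 10y2 + 56y3
  subject to:
    y1 + 4y3 >= 2
    y2 + 4y3 >= 3
    y1, y2, y3 >= 0

Solving the primal: x* = (4, 10).
  primal value c^T x* = 38.
Solving the dual: y* = (0, 1, 0.5).
  dual value b^T y* = 38.
Strong duality: c^T x* = b^T y*. Confirmed.

38


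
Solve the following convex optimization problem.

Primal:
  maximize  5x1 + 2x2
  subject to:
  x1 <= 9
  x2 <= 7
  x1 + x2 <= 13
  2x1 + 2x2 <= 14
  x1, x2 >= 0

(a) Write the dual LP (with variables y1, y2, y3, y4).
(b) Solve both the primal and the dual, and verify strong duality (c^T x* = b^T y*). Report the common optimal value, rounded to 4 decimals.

The standard primal-dual pair for 'max c^T x s.t. A x <= b, x >= 0' is:
  Dual:  min b^T y  s.t.  A^T y >= c,  y >= 0.

So the dual LP is:
  minimize  9y1 + 7y2 + 13y3 + 14y4
  subject to:
    y1 + y3 + 2y4 >= 5
    y2 + y3 + 2y4 >= 2
    y1, y2, y3, y4 >= 0

Solving the primal: x* = (7, 0).
  primal value c^T x* = 35.
Solving the dual: y* = (0, 0, 0, 2.5).
  dual value b^T y* = 35.
Strong duality: c^T x* = b^T y*. Confirmed.

35


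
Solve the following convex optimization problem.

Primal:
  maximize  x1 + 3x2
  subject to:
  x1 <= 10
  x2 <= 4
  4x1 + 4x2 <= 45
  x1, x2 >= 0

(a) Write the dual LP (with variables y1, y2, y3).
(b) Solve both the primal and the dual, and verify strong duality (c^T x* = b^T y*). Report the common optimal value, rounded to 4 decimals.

The standard primal-dual pair for 'max c^T x s.t. A x <= b, x >= 0' is:
  Dual:  min b^T y  s.t.  A^T y >= c,  y >= 0.

So the dual LP is:
  minimize  10y1 + 4y2 + 45y3
  subject to:
    y1 + 4y3 >= 1
    y2 + 4y3 >= 3
    y1, y2, y3 >= 0

Solving the primal: x* = (7.25, 4).
  primal value c^T x* = 19.25.
Solving the dual: y* = (0, 2, 0.25).
  dual value b^T y* = 19.25.
Strong duality: c^T x* = b^T y*. Confirmed.

19.25


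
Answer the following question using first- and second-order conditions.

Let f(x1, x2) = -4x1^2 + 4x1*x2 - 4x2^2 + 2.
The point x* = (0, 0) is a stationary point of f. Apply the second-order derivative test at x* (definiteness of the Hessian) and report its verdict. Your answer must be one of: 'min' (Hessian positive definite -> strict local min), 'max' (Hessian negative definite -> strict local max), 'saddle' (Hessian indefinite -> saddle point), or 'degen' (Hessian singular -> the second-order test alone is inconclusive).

Compute the Hessian H = grad^2 f:
  H = [[-8, 4], [4, -8]]
Verify stationarity: grad f(x*) = H x* + g = (0, 0).
Eigenvalues of H: -12, -4.
Both eigenvalues < 0, so H is negative definite -> x* is a strict local max.

max


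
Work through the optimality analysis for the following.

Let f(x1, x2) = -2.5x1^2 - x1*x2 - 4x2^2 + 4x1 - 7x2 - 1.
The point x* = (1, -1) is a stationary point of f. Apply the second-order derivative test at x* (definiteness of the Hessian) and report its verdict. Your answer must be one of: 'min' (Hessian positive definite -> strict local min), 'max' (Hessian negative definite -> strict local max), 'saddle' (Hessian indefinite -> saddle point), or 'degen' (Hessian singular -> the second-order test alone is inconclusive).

Compute the Hessian H = grad^2 f:
  H = [[-5, -1], [-1, -8]]
Verify stationarity: grad f(x*) = H x* + g = (0, 0).
Eigenvalues of H: -8.3028, -4.6972.
Both eigenvalues < 0, so H is negative definite -> x* is a strict local max.

max


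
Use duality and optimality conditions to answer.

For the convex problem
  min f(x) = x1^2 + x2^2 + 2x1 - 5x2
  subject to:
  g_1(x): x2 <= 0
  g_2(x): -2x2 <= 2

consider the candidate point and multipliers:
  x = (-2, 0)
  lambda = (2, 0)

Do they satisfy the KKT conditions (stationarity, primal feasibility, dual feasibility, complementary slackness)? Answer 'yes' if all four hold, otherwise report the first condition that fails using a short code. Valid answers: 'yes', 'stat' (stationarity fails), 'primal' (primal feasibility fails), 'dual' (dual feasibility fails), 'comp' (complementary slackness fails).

Gradient of f: grad f(x) = Q x + c = (-2, -5)
Constraint values g_i(x) = a_i^T x - b_i:
  g_1((-2, 0)) = 0
  g_2((-2, 0)) = -2
Stationarity residual: grad f(x) + sum_i lambda_i a_i = (-2, -3)
  -> stationarity FAILS
Primal feasibility (all g_i <= 0): OK
Dual feasibility (all lambda_i >= 0): OK
Complementary slackness (lambda_i * g_i(x) = 0 for all i): OK

Verdict: the first failing condition is stationarity -> stat.

stat


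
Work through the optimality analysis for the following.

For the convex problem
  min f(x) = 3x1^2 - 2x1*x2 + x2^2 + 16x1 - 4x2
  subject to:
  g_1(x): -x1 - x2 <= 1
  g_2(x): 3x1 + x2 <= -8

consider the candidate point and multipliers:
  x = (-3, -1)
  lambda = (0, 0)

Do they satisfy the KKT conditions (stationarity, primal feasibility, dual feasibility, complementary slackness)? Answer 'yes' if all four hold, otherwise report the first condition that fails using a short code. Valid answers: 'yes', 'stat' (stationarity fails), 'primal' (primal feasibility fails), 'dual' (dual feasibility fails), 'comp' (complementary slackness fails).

Gradient of f: grad f(x) = Q x + c = (0, 0)
Constraint values g_i(x) = a_i^T x - b_i:
  g_1((-3, -1)) = 3
  g_2((-3, -1)) = -2
Stationarity residual: grad f(x) + sum_i lambda_i a_i = (0, 0)
  -> stationarity OK
Primal feasibility (all g_i <= 0): FAILS
Dual feasibility (all lambda_i >= 0): OK
Complementary slackness (lambda_i * g_i(x) = 0 for all i): OK

Verdict: the first failing condition is primal_feasibility -> primal.

primal


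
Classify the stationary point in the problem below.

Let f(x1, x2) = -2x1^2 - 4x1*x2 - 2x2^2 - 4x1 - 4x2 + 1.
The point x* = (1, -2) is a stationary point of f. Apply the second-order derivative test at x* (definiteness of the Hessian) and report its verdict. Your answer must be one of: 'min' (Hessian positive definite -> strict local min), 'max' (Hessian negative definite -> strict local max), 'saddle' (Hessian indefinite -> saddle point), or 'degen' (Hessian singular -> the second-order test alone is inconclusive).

Compute the Hessian H = grad^2 f:
  H = [[-4, -4], [-4, -4]]
Verify stationarity: grad f(x*) = H x* + g = (0, 0).
Eigenvalues of H: -8, 0.
H has a zero eigenvalue (singular; negative semidefinite but not definite), so H is neither positive definite, negative definite, nor indefinite. The second-order test alone is inconclusive -> degen.
(Indeed, f is constant along the null direction of H through x*, so x* is not a strict local extremum.)

degen


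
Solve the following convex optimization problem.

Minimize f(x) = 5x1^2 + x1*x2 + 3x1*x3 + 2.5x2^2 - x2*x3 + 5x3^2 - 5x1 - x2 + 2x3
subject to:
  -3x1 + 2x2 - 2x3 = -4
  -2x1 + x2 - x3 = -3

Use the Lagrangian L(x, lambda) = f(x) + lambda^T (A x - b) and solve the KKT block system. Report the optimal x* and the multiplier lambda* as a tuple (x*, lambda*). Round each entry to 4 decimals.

Form the Lagrangian:
  L(x, lambda) = (1/2) x^T Q x + c^T x + lambda^T (A x - b)
Stationarity (grad_x L = 0): Q x + c + A^T lambda = 0.
Primal feasibility: A x = b.

This gives the KKT block system:
  [ Q   A^T ] [ x     ]   [-c ]
  [ A    0  ] [ lambda ] = [ b ]

Solving the linear system:
  x*      = (2, 0, -1)
  lambda* = (-16, 30)
  f(x*)   = 7

x* = (2, 0, -1), lambda* = (-16, 30)


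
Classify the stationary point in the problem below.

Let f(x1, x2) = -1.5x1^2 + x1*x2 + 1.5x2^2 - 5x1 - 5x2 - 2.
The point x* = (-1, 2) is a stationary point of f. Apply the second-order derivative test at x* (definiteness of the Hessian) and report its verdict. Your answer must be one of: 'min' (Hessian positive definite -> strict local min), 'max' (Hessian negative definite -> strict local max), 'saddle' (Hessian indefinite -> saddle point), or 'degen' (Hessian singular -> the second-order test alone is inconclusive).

Compute the Hessian H = grad^2 f:
  H = [[-3, 1], [1, 3]]
Verify stationarity: grad f(x*) = H x* + g = (0, 0).
Eigenvalues of H: -3.1623, 3.1623.
Eigenvalues have mixed signs, so H is indefinite -> x* is a saddle point.

saddle


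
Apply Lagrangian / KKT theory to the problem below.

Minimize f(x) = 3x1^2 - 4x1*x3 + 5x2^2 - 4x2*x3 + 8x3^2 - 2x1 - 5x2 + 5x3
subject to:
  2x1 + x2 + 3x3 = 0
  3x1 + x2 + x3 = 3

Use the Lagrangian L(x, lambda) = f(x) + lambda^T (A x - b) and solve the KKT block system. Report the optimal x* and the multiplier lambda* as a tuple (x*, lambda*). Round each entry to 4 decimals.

Form the Lagrangian:
  L(x, lambda) = (1/2) x^T Q x + c^T x + lambda^T (A x - b)
Stationarity (grad_x L = 0): Q x + c + A^T lambda = 0.
Primal feasibility: A x = b.

This gives the KKT block system:
  [ Q   A^T ] [ x     ]   [-c ]
  [ A    0  ] [ lambda ] = [ b ]

Solving the linear system:
  x*      = (1.2316, 0.1895, -0.8842)
  lambda* = (7.6316, -8.0632)
  f(x*)   = 8.1789

x* = (1.2316, 0.1895, -0.8842), lambda* = (7.6316, -8.0632)


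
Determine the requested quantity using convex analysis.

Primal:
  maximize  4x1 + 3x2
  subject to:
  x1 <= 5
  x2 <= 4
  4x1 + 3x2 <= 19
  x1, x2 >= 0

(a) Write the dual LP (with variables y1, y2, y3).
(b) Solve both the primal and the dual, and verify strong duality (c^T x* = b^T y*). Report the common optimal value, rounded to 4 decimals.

The standard primal-dual pair for 'max c^T x s.t. A x <= b, x >= 0' is:
  Dual:  min b^T y  s.t.  A^T y >= c,  y >= 0.

So the dual LP is:
  minimize  5y1 + 4y2 + 19y3
  subject to:
    y1 + 4y3 >= 4
    y2 + 3y3 >= 3
    y1, y2, y3 >= 0

Solving the primal: x* = (4.75, 0).
  primal value c^T x* = 19.
Solving the dual: y* = (0, 0, 1).
  dual value b^T y* = 19.
Strong duality: c^T x* = b^T y*. Confirmed.

19


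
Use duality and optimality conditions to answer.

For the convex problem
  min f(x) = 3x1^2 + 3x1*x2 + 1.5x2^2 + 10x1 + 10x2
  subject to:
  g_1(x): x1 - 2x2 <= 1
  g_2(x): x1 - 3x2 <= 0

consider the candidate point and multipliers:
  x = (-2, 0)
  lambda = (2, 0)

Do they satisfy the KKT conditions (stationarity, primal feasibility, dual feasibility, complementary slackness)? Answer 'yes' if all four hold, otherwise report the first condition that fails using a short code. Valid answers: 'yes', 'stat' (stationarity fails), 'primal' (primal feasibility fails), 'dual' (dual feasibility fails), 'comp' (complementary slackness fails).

Gradient of f: grad f(x) = Q x + c = (-2, 4)
Constraint values g_i(x) = a_i^T x - b_i:
  g_1((-2, 0)) = -3
  g_2((-2, 0)) = -2
Stationarity residual: grad f(x) + sum_i lambda_i a_i = (0, 0)
  -> stationarity OK
Primal feasibility (all g_i <= 0): OK
Dual feasibility (all lambda_i >= 0): OK
Complementary slackness (lambda_i * g_i(x) = 0 for all i): FAILS

Verdict: the first failing condition is complementary_slackness -> comp.

comp


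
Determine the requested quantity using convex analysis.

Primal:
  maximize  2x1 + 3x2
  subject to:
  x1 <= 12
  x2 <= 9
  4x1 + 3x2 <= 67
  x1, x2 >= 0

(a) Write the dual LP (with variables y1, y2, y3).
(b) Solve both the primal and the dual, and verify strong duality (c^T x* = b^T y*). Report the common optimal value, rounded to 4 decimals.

The standard primal-dual pair for 'max c^T x s.t. A x <= b, x >= 0' is:
  Dual:  min b^T y  s.t.  A^T y >= c,  y >= 0.

So the dual LP is:
  minimize  12y1 + 9y2 + 67y3
  subject to:
    y1 + 4y3 >= 2
    y2 + 3y3 >= 3
    y1, y2, y3 >= 0

Solving the primal: x* = (10, 9).
  primal value c^T x* = 47.
Solving the dual: y* = (0, 1.5, 0.5).
  dual value b^T y* = 47.
Strong duality: c^T x* = b^T y*. Confirmed.

47


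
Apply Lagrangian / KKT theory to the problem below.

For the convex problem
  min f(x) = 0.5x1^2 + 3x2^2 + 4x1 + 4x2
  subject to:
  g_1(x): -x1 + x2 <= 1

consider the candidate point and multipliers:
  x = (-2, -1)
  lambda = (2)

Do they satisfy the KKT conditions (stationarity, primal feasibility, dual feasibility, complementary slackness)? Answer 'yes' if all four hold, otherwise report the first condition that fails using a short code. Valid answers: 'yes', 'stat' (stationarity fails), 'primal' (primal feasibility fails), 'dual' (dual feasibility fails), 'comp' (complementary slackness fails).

Gradient of f: grad f(x) = Q x + c = (2, -2)
Constraint values g_i(x) = a_i^T x - b_i:
  g_1((-2, -1)) = 0
Stationarity residual: grad f(x) + sum_i lambda_i a_i = (0, 0)
  -> stationarity OK
Primal feasibility (all g_i <= 0): OK
Dual feasibility (all lambda_i >= 0): OK
Complementary slackness (lambda_i * g_i(x) = 0 for all i): OK

Verdict: yes, KKT holds.

yes


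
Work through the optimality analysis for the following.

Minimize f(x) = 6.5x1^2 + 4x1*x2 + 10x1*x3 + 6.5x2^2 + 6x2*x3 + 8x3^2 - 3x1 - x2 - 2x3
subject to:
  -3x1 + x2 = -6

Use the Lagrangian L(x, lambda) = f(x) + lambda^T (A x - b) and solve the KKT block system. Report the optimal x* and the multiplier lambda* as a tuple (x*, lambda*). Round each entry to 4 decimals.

Form the Lagrangian:
  L(x, lambda) = (1/2) x^T Q x + c^T x + lambda^T (A x - b)
Stationarity (grad_x L = 0): Q x + c + A^T lambda = 0.
Primal feasibility: A x = b.

This gives the KKT block system:
  [ Q   A^T ] [ x     ]   [-c ]
  [ A    0  ] [ lambda ] = [ b ]

Solving the linear system:
  x*      = (1.881, -0.3571, -0.9167)
  lambda* = (3.619)
  f(x*)   = 9.131

x* = (1.881, -0.3571, -0.9167), lambda* = (3.619)


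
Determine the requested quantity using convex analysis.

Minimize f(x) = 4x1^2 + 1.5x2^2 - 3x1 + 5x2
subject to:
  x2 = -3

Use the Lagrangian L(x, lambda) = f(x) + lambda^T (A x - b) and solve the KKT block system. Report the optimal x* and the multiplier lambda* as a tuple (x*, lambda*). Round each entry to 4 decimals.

Form the Lagrangian:
  L(x, lambda) = (1/2) x^T Q x + c^T x + lambda^T (A x - b)
Stationarity (grad_x L = 0): Q x + c + A^T lambda = 0.
Primal feasibility: A x = b.

This gives the KKT block system:
  [ Q   A^T ] [ x     ]   [-c ]
  [ A    0  ] [ lambda ] = [ b ]

Solving the linear system:
  x*      = (0.375, -3)
  lambda* = (4)
  f(x*)   = -2.0625

x* = (0.375, -3), lambda* = (4)


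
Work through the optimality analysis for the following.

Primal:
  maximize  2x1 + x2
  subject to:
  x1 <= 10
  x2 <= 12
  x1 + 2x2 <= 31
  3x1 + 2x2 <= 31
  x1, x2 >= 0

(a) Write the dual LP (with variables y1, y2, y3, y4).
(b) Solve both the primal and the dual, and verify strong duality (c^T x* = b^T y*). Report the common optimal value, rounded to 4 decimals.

The standard primal-dual pair for 'max c^T x s.t. A x <= b, x >= 0' is:
  Dual:  min b^T y  s.t.  A^T y >= c,  y >= 0.

So the dual LP is:
  minimize  10y1 + 12y2 + 31y3 + 31y4
  subject to:
    y1 + y3 + 3y4 >= 2
    y2 + 2y3 + 2y4 >= 1
    y1, y2, y3, y4 >= 0

Solving the primal: x* = (10, 0.5).
  primal value c^T x* = 20.5.
Solving the dual: y* = (0.5, 0, 0, 0.5).
  dual value b^T y* = 20.5.
Strong duality: c^T x* = b^T y*. Confirmed.

20.5


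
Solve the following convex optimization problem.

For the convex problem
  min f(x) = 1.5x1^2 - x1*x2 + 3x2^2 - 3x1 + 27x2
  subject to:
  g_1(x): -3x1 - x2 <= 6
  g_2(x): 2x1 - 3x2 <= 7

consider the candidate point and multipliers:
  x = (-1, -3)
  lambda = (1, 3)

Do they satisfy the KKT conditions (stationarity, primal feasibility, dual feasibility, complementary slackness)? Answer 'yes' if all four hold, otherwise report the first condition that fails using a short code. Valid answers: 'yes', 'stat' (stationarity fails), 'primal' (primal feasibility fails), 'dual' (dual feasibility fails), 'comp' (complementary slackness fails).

Gradient of f: grad f(x) = Q x + c = (-3, 10)
Constraint values g_i(x) = a_i^T x - b_i:
  g_1((-1, -3)) = 0
  g_2((-1, -3)) = 0
Stationarity residual: grad f(x) + sum_i lambda_i a_i = (0, 0)
  -> stationarity OK
Primal feasibility (all g_i <= 0): OK
Dual feasibility (all lambda_i >= 0): OK
Complementary slackness (lambda_i * g_i(x) = 0 for all i): OK

Verdict: yes, KKT holds.

yes


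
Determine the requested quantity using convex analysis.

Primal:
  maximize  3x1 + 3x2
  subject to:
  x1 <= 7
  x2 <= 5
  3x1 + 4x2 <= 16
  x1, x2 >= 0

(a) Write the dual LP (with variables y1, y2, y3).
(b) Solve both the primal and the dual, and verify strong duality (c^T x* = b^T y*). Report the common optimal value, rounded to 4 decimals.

The standard primal-dual pair for 'max c^T x s.t. A x <= b, x >= 0' is:
  Dual:  min b^T y  s.t.  A^T y >= c,  y >= 0.

So the dual LP is:
  minimize  7y1 + 5y2 + 16y3
  subject to:
    y1 + 3y3 >= 3
    y2 + 4y3 >= 3
    y1, y2, y3 >= 0

Solving the primal: x* = (5.3333, 0).
  primal value c^T x* = 16.
Solving the dual: y* = (0, 0, 1).
  dual value b^T y* = 16.
Strong duality: c^T x* = b^T y*. Confirmed.

16


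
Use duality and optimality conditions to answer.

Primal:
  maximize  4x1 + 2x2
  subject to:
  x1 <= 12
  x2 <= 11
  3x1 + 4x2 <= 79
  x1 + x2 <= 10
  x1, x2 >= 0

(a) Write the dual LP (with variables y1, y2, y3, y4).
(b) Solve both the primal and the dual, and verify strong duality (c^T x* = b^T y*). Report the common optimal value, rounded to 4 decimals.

The standard primal-dual pair for 'max c^T x s.t. A x <= b, x >= 0' is:
  Dual:  min b^T y  s.t.  A^T y >= c,  y >= 0.

So the dual LP is:
  minimize  12y1 + 11y2 + 79y3 + 10y4
  subject to:
    y1 + 3y3 + y4 >= 4
    y2 + 4y3 + y4 >= 2
    y1, y2, y3, y4 >= 0

Solving the primal: x* = (10, 0).
  primal value c^T x* = 40.
Solving the dual: y* = (0, 0, 0, 4).
  dual value b^T y* = 40.
Strong duality: c^T x* = b^T y*. Confirmed.

40


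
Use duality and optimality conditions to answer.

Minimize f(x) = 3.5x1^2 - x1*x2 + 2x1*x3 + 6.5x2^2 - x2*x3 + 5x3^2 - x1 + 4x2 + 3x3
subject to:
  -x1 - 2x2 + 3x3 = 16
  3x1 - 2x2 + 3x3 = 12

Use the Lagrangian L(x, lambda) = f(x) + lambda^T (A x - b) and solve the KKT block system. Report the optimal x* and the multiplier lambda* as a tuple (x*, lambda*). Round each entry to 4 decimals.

Form the Lagrangian:
  L(x, lambda) = (1/2) x^T Q x + c^T x + lambda^T (A x - b)
Stationarity (grad_x L = 0): Q x + c + A^T lambda = 0.
Primal feasibility: A x = b.

This gives the KKT block system:
  [ Q   A^T ] [ x     ]   [-c ]
  [ A    0  ] [ lambda ] = [ b ]

Solving the linear system:
  x*      = (-1, -2.1103, 3.5931)
  lambda* = (-9.4362, -3.5776)
  f(x*)   = 98.6241

x* = (-1, -2.1103, 3.5931), lambda* = (-9.4362, -3.5776)


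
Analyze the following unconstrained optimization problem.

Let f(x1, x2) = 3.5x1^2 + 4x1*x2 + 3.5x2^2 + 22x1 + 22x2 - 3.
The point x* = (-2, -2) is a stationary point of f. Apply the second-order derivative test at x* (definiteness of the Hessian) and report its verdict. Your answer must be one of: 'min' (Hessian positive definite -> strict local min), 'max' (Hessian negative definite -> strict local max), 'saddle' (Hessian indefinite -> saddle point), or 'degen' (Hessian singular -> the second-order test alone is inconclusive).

Compute the Hessian H = grad^2 f:
  H = [[7, 4], [4, 7]]
Verify stationarity: grad f(x*) = H x* + g = (0, 0).
Eigenvalues of H: 3, 11.
Both eigenvalues > 0, so H is positive definite -> x* is a strict local min.

min


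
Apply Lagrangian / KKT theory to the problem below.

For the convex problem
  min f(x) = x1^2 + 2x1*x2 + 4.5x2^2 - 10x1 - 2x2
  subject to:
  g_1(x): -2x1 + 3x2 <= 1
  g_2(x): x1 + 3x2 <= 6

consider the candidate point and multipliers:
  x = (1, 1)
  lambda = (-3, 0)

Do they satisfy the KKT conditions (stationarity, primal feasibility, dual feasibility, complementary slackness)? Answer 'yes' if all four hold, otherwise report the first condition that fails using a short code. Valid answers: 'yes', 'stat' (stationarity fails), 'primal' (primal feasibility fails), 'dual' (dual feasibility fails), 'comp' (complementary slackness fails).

Gradient of f: grad f(x) = Q x + c = (-6, 9)
Constraint values g_i(x) = a_i^T x - b_i:
  g_1((1, 1)) = 0
  g_2((1, 1)) = -2
Stationarity residual: grad f(x) + sum_i lambda_i a_i = (0, 0)
  -> stationarity OK
Primal feasibility (all g_i <= 0): OK
Dual feasibility (all lambda_i >= 0): FAILS
Complementary slackness (lambda_i * g_i(x) = 0 for all i): OK

Verdict: the first failing condition is dual_feasibility -> dual.

dual


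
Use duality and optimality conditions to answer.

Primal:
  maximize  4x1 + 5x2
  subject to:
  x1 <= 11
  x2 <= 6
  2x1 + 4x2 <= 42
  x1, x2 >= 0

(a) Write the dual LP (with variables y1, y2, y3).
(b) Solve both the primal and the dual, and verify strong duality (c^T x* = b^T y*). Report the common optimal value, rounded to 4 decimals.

The standard primal-dual pair for 'max c^T x s.t. A x <= b, x >= 0' is:
  Dual:  min b^T y  s.t.  A^T y >= c,  y >= 0.

So the dual LP is:
  minimize  11y1 + 6y2 + 42y3
  subject to:
    y1 + 2y3 >= 4
    y2 + 4y3 >= 5
    y1, y2, y3 >= 0

Solving the primal: x* = (11, 5).
  primal value c^T x* = 69.
Solving the dual: y* = (1.5, 0, 1.25).
  dual value b^T y* = 69.
Strong duality: c^T x* = b^T y*. Confirmed.

69


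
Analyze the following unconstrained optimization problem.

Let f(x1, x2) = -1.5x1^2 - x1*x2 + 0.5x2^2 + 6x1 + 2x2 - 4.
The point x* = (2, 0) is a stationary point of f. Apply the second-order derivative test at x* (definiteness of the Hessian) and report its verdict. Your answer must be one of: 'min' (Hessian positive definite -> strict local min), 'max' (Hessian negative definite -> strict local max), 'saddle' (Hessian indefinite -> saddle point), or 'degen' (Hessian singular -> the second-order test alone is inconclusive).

Compute the Hessian H = grad^2 f:
  H = [[-3, -1], [-1, 1]]
Verify stationarity: grad f(x*) = H x* + g = (0, 0).
Eigenvalues of H: -3.2361, 1.2361.
Eigenvalues have mixed signs, so H is indefinite -> x* is a saddle point.

saddle


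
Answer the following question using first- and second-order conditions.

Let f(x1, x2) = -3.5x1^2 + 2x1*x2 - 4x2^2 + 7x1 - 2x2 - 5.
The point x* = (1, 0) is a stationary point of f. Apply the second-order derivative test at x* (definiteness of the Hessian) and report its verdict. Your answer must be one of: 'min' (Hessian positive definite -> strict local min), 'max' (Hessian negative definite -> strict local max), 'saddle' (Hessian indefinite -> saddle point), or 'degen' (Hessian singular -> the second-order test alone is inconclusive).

Compute the Hessian H = grad^2 f:
  H = [[-7, 2], [2, -8]]
Verify stationarity: grad f(x*) = H x* + g = (0, 0).
Eigenvalues of H: -9.5616, -5.4384.
Both eigenvalues < 0, so H is negative definite -> x* is a strict local max.

max


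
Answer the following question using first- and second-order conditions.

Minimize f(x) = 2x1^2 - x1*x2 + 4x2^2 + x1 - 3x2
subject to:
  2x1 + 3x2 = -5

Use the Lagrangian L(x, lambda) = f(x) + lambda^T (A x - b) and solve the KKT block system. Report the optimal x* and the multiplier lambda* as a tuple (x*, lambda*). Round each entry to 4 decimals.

Form the Lagrangian:
  L(x, lambda) = (1/2) x^T Q x + c^T x + lambda^T (A x - b)
Stationarity (grad_x L = 0): Q x + c + A^T lambda = 0.
Primal feasibility: A x = b.

This gives the KKT block system:
  [ Q   A^T ] [ x     ]   [-c ]
  [ A    0  ] [ lambda ] = [ b ]

Solving the linear system:
  x*      = (-1.525, -0.65)
  lambda* = (2.225)
  f(x*)   = 5.775

x* = (-1.525, -0.65), lambda* = (2.225)


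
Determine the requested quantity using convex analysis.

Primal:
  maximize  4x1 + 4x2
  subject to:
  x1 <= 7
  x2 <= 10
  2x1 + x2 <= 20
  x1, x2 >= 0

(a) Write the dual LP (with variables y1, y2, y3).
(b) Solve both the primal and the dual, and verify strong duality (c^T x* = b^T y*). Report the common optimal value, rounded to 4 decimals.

The standard primal-dual pair for 'max c^T x s.t. A x <= b, x >= 0' is:
  Dual:  min b^T y  s.t.  A^T y >= c,  y >= 0.

So the dual LP is:
  minimize  7y1 + 10y2 + 20y3
  subject to:
    y1 + 2y3 >= 4
    y2 + y3 >= 4
    y1, y2, y3 >= 0

Solving the primal: x* = (5, 10).
  primal value c^T x* = 60.
Solving the dual: y* = (0, 2, 2).
  dual value b^T y* = 60.
Strong duality: c^T x* = b^T y*. Confirmed.

60


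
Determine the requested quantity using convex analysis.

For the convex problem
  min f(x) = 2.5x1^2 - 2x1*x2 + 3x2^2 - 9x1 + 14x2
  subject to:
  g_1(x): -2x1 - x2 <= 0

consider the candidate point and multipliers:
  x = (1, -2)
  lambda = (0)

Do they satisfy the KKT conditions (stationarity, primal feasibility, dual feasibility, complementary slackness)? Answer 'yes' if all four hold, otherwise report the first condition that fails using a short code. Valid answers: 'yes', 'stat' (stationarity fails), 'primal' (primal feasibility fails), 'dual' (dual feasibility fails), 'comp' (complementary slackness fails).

Gradient of f: grad f(x) = Q x + c = (0, 0)
Constraint values g_i(x) = a_i^T x - b_i:
  g_1((1, -2)) = 0
Stationarity residual: grad f(x) + sum_i lambda_i a_i = (0, 0)
  -> stationarity OK
Primal feasibility (all g_i <= 0): OK
Dual feasibility (all lambda_i >= 0): OK
Complementary slackness (lambda_i * g_i(x) = 0 for all i): OK

Verdict: yes, KKT holds.

yes


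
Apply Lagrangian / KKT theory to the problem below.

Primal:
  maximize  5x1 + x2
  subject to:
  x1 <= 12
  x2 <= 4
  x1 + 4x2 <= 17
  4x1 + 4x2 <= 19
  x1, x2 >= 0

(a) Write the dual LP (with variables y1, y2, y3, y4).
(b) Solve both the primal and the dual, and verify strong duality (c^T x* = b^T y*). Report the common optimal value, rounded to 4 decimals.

The standard primal-dual pair for 'max c^T x s.t. A x <= b, x >= 0' is:
  Dual:  min b^T y  s.t.  A^T y >= c,  y >= 0.

So the dual LP is:
  minimize  12y1 + 4y2 + 17y3 + 19y4
  subject to:
    y1 + y3 + 4y4 >= 5
    y2 + 4y3 + 4y4 >= 1
    y1, y2, y3, y4 >= 0

Solving the primal: x* = (4.75, 0).
  primal value c^T x* = 23.75.
Solving the dual: y* = (0, 0, 0, 1.25).
  dual value b^T y* = 23.75.
Strong duality: c^T x* = b^T y*. Confirmed.

23.75


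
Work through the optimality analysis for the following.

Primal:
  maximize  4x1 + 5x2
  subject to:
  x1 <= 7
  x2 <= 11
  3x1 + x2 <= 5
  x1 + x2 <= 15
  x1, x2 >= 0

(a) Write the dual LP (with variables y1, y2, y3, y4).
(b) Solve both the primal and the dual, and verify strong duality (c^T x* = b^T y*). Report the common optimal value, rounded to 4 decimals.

The standard primal-dual pair for 'max c^T x s.t. A x <= b, x >= 0' is:
  Dual:  min b^T y  s.t.  A^T y >= c,  y >= 0.

So the dual LP is:
  minimize  7y1 + 11y2 + 5y3 + 15y4
  subject to:
    y1 + 3y3 + y4 >= 4
    y2 + y3 + y4 >= 5
    y1, y2, y3, y4 >= 0

Solving the primal: x* = (0, 5).
  primal value c^T x* = 25.
Solving the dual: y* = (0, 0, 5, 0).
  dual value b^T y* = 25.
Strong duality: c^T x* = b^T y*. Confirmed.

25


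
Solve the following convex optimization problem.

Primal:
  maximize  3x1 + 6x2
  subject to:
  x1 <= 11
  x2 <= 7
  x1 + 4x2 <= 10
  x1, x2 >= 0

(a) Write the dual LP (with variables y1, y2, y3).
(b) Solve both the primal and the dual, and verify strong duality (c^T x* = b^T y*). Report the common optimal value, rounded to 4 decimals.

The standard primal-dual pair for 'max c^T x s.t. A x <= b, x >= 0' is:
  Dual:  min b^T y  s.t.  A^T y >= c,  y >= 0.

So the dual LP is:
  minimize  11y1 + 7y2 + 10y3
  subject to:
    y1 + y3 >= 3
    y2 + 4y3 >= 6
    y1, y2, y3 >= 0

Solving the primal: x* = (10, 0).
  primal value c^T x* = 30.
Solving the dual: y* = (0, 0, 3).
  dual value b^T y* = 30.
Strong duality: c^T x* = b^T y*. Confirmed.

30


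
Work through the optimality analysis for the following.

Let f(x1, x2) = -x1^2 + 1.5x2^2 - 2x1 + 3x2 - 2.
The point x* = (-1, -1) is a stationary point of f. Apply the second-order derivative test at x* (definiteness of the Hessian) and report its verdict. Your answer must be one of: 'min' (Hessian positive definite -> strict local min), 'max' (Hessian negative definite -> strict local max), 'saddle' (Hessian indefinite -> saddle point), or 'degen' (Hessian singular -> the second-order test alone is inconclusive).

Compute the Hessian H = grad^2 f:
  H = [[-2, 0], [0, 3]]
Verify stationarity: grad f(x*) = H x* + g = (0, 0).
Eigenvalues of H: -2, 3.
Eigenvalues have mixed signs, so H is indefinite -> x* is a saddle point.

saddle


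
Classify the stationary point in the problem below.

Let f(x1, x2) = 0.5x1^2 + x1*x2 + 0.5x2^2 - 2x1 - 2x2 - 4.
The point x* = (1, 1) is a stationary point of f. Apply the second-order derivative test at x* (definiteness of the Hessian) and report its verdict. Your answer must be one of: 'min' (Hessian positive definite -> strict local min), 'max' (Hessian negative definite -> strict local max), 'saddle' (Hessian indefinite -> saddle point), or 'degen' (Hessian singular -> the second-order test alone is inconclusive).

Compute the Hessian H = grad^2 f:
  H = [[1, 1], [1, 1]]
Verify stationarity: grad f(x*) = H x* + g = (0, 0).
Eigenvalues of H: 0, 2.
H has a zero eigenvalue (singular; positive semidefinite but not definite), so H is neither positive definite, negative definite, nor indefinite. The second-order test alone is inconclusive -> degen.
(Indeed, f is constant along the null direction of H through x*, so x* is not a strict local extremum.)

degen


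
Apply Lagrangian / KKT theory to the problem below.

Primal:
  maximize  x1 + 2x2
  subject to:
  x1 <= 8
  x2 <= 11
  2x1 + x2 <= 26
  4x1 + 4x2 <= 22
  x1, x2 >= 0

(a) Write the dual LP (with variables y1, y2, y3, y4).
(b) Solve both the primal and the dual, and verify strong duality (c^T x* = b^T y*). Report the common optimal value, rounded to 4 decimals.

The standard primal-dual pair for 'max c^T x s.t. A x <= b, x >= 0' is:
  Dual:  min b^T y  s.t.  A^T y >= c,  y >= 0.

So the dual LP is:
  minimize  8y1 + 11y2 + 26y3 + 22y4
  subject to:
    y1 + 2y3 + 4y4 >= 1
    y2 + y3 + 4y4 >= 2
    y1, y2, y3, y4 >= 0

Solving the primal: x* = (0, 5.5).
  primal value c^T x* = 11.
Solving the dual: y* = (0, 0, 0, 0.5).
  dual value b^T y* = 11.
Strong duality: c^T x* = b^T y*. Confirmed.

11


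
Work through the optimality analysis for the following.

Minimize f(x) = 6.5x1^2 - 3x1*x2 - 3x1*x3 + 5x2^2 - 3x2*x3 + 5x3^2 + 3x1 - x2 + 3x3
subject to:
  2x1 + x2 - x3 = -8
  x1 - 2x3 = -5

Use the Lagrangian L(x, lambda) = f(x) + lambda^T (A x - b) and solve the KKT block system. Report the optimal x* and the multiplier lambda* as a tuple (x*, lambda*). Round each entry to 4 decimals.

Form the Lagrangian:
  L(x, lambda) = (1/2) x^T Q x + c^T x + lambda^T (A x - b)
Stationarity (grad_x L = 0): Q x + c + A^T lambda = 0.
Primal feasibility: A x = b.

This gives the KKT block system:
  [ Q   A^T ] [ x     ]   [-c ]
  [ A    0  ] [ lambda ] = [ b ]

Solving the linear system:
  x*      = (-2.6701, -1.4948, 1.1649)
  lambda* = (11.433, 7.8557)
  f(x*)   = 63.8608

x* = (-2.6701, -1.4948, 1.1649), lambda* = (11.433, 7.8557)


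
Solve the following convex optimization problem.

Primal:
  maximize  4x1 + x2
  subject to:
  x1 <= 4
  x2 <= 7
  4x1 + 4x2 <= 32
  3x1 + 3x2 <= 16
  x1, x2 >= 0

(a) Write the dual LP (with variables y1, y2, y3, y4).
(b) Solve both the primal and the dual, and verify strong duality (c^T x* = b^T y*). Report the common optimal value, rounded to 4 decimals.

The standard primal-dual pair for 'max c^T x s.t. A x <= b, x >= 0' is:
  Dual:  min b^T y  s.t.  A^T y >= c,  y >= 0.

So the dual LP is:
  minimize  4y1 + 7y2 + 32y3 + 16y4
  subject to:
    y1 + 4y3 + 3y4 >= 4
    y2 + 4y3 + 3y4 >= 1
    y1, y2, y3, y4 >= 0

Solving the primal: x* = (4, 1.3333).
  primal value c^T x* = 17.3333.
Solving the dual: y* = (3, 0, 0, 0.3333).
  dual value b^T y* = 17.3333.
Strong duality: c^T x* = b^T y*. Confirmed.

17.3333
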